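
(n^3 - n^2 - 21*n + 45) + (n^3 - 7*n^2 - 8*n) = 2*n^3 - 8*n^2 - 29*n + 45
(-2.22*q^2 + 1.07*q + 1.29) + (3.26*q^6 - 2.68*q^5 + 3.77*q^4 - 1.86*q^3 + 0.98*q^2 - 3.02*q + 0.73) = 3.26*q^6 - 2.68*q^5 + 3.77*q^4 - 1.86*q^3 - 1.24*q^2 - 1.95*q + 2.02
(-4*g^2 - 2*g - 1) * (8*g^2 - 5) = -32*g^4 - 16*g^3 + 12*g^2 + 10*g + 5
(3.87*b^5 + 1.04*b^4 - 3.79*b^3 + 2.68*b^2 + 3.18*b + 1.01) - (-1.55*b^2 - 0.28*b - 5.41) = 3.87*b^5 + 1.04*b^4 - 3.79*b^3 + 4.23*b^2 + 3.46*b + 6.42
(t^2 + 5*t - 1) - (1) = t^2 + 5*t - 2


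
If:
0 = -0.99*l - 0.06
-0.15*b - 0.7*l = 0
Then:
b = 0.28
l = -0.06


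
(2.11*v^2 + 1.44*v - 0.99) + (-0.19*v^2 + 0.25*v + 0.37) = 1.92*v^2 + 1.69*v - 0.62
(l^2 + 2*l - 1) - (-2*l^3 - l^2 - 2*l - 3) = 2*l^3 + 2*l^2 + 4*l + 2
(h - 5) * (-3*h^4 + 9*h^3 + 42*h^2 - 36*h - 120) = -3*h^5 + 24*h^4 - 3*h^3 - 246*h^2 + 60*h + 600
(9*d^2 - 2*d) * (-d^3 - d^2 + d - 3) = -9*d^5 - 7*d^4 + 11*d^3 - 29*d^2 + 6*d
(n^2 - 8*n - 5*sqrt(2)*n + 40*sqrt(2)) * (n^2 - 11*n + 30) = n^4 - 19*n^3 - 5*sqrt(2)*n^3 + 118*n^2 + 95*sqrt(2)*n^2 - 590*sqrt(2)*n - 240*n + 1200*sqrt(2)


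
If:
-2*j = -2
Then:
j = 1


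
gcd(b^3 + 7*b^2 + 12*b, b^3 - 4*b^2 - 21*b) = b^2 + 3*b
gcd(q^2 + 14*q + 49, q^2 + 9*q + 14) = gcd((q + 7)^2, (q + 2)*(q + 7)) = q + 7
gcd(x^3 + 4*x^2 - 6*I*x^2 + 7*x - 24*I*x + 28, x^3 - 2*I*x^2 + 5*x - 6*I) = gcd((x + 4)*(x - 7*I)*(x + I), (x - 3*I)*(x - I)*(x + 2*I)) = 1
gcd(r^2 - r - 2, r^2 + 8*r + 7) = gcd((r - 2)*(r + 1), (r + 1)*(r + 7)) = r + 1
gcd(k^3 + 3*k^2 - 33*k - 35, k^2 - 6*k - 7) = k + 1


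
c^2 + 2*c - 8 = (c - 2)*(c + 4)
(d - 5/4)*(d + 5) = d^2 + 15*d/4 - 25/4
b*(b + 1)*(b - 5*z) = b^3 - 5*b^2*z + b^2 - 5*b*z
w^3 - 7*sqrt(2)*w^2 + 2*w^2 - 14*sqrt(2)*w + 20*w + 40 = (w + 2)*(w - 5*sqrt(2))*(w - 2*sqrt(2))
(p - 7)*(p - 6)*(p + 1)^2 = p^4 - 11*p^3 + 17*p^2 + 71*p + 42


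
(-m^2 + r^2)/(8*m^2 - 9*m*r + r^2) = (m + r)/(-8*m + r)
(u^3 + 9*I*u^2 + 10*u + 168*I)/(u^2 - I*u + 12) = (u^2 + 13*I*u - 42)/(u + 3*I)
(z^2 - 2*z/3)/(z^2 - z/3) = (3*z - 2)/(3*z - 1)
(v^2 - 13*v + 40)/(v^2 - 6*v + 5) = (v - 8)/(v - 1)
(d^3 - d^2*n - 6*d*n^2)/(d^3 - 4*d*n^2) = (d - 3*n)/(d - 2*n)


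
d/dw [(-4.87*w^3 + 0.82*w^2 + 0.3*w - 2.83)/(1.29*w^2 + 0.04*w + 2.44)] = (-6.2823*w^4 - 0.3896*w^3 - 36.0026*w^2 + 11.303*w + 0.8452)/(1.6641*w^4 + 0.1032*w^3 + 6.2968*w^2 + 0.1952*w + 5.9536)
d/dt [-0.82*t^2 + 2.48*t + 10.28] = 2.48 - 1.64*t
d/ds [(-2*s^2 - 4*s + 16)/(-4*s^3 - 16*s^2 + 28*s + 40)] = (-s^2 - 8*s - 19)/(2*(s^4 + 12*s^3 + 46*s^2 + 60*s + 25))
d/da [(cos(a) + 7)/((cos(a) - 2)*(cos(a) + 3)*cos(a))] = 2*(cos(a)^3 + 11*cos(a)^2 + 7*cos(a) - 21)*sin(a)/((cos(a) - 2)^2*(cos(a) + 3)^2*cos(a)^2)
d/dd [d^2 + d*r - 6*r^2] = 2*d + r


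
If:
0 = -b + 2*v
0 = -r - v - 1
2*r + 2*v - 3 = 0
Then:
No Solution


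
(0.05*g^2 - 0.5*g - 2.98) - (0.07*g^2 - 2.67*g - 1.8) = -0.02*g^2 + 2.17*g - 1.18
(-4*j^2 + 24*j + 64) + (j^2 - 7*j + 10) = -3*j^2 + 17*j + 74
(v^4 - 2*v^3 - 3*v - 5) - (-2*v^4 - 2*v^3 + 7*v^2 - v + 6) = 3*v^4 - 7*v^2 - 2*v - 11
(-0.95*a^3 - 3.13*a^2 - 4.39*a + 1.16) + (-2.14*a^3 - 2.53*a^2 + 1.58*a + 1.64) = -3.09*a^3 - 5.66*a^2 - 2.81*a + 2.8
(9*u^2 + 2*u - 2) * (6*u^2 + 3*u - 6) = 54*u^4 + 39*u^3 - 60*u^2 - 18*u + 12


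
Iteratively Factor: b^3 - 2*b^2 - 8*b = (b)*(b^2 - 2*b - 8) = b*(b - 4)*(b + 2)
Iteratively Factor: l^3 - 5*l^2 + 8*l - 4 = (l - 2)*(l^2 - 3*l + 2) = (l - 2)^2*(l - 1)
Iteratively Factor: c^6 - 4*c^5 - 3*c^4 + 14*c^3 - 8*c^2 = (c)*(c^5 - 4*c^4 - 3*c^3 + 14*c^2 - 8*c) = c*(c + 2)*(c^4 - 6*c^3 + 9*c^2 - 4*c) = c^2*(c + 2)*(c^3 - 6*c^2 + 9*c - 4) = c^2*(c - 4)*(c + 2)*(c^2 - 2*c + 1) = c^2*(c - 4)*(c - 1)*(c + 2)*(c - 1)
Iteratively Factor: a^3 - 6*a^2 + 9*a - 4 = (a - 1)*(a^2 - 5*a + 4) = (a - 4)*(a - 1)*(a - 1)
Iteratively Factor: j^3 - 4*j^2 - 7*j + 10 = (j - 1)*(j^2 - 3*j - 10) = (j - 5)*(j - 1)*(j + 2)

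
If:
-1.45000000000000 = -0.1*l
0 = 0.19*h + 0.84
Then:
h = -4.42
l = 14.50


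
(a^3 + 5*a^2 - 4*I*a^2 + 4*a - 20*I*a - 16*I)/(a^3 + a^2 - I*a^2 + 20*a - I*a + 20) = (a^2 + 4*a*(1 - I) - 16*I)/(a^2 - I*a + 20)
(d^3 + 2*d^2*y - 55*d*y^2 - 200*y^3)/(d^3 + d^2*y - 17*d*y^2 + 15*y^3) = (d^2 - 3*d*y - 40*y^2)/(d^2 - 4*d*y + 3*y^2)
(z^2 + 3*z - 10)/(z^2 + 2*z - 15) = (z - 2)/(z - 3)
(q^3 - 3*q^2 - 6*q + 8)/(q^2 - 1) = (q^2 - 2*q - 8)/(q + 1)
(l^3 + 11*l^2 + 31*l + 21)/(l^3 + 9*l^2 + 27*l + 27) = (l^2 + 8*l + 7)/(l^2 + 6*l + 9)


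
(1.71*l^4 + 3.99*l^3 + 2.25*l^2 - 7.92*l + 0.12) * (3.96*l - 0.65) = 6.7716*l^5 + 14.6889*l^4 + 6.3165*l^3 - 32.8257*l^2 + 5.6232*l - 0.078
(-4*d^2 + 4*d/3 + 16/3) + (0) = -4*d^2 + 4*d/3 + 16/3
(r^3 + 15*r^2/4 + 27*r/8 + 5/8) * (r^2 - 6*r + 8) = r^5 - 9*r^4/4 - 89*r^3/8 + 83*r^2/8 + 93*r/4 + 5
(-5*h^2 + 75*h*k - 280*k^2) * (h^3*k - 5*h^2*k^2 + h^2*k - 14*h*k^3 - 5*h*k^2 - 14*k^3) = -5*h^5*k + 100*h^4*k^2 - 5*h^4*k - 585*h^3*k^3 + 100*h^3*k^2 + 350*h^2*k^4 - 585*h^2*k^3 + 3920*h*k^5 + 350*h*k^4 + 3920*k^5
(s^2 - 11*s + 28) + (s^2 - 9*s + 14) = 2*s^2 - 20*s + 42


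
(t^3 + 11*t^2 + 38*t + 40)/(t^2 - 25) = (t^2 + 6*t + 8)/(t - 5)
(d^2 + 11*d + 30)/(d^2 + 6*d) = (d + 5)/d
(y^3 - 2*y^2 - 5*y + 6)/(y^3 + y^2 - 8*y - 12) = (y - 1)/(y + 2)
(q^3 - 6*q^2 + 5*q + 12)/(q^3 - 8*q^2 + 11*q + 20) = (q - 3)/(q - 5)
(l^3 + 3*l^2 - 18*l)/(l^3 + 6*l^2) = (l - 3)/l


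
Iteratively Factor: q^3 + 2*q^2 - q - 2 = (q + 2)*(q^2 - 1) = (q + 1)*(q + 2)*(q - 1)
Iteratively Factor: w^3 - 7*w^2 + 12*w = (w)*(w^2 - 7*w + 12) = w*(w - 3)*(w - 4)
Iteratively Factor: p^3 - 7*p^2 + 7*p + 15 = (p - 3)*(p^2 - 4*p - 5) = (p - 3)*(p + 1)*(p - 5)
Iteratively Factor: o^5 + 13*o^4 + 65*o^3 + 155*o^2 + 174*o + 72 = (o + 4)*(o^4 + 9*o^3 + 29*o^2 + 39*o + 18) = (o + 1)*(o + 4)*(o^3 + 8*o^2 + 21*o + 18) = (o + 1)*(o + 2)*(o + 4)*(o^2 + 6*o + 9) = (o + 1)*(o + 2)*(o + 3)*(o + 4)*(o + 3)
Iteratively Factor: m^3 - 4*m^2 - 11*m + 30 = (m - 5)*(m^2 + m - 6) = (m - 5)*(m - 2)*(m + 3)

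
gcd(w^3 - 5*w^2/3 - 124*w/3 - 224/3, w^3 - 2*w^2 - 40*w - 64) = w^2 - 4*w - 32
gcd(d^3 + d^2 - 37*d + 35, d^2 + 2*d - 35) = d^2 + 2*d - 35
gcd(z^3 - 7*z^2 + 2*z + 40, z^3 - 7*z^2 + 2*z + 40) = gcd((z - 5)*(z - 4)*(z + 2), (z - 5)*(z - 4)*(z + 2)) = z^3 - 7*z^2 + 2*z + 40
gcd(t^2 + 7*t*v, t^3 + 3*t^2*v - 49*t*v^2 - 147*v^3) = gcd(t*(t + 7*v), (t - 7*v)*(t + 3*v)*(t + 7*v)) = t + 7*v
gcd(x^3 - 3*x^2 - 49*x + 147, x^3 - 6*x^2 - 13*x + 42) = x - 7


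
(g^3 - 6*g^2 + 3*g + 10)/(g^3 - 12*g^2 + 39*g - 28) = (g^3 - 6*g^2 + 3*g + 10)/(g^3 - 12*g^2 + 39*g - 28)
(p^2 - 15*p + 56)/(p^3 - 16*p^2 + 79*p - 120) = (p - 7)/(p^2 - 8*p + 15)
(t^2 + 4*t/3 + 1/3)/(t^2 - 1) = (t + 1/3)/(t - 1)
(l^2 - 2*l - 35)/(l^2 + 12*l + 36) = (l^2 - 2*l - 35)/(l^2 + 12*l + 36)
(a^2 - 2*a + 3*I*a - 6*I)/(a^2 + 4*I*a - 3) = (a - 2)/(a + I)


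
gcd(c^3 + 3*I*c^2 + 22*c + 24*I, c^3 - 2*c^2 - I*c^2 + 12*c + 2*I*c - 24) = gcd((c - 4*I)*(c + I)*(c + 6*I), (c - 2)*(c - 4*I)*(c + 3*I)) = c - 4*I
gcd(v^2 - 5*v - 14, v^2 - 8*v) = 1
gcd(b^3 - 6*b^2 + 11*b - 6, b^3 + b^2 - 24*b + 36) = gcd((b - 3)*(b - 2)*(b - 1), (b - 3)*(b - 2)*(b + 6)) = b^2 - 5*b + 6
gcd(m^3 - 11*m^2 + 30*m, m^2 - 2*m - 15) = m - 5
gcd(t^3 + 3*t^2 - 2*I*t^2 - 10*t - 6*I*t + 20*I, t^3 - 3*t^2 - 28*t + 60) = t^2 + 3*t - 10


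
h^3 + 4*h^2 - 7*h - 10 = (h - 2)*(h + 1)*(h + 5)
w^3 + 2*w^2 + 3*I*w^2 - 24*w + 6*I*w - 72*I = (w - 4)*(w + 6)*(w + 3*I)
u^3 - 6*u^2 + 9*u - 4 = (u - 4)*(u - 1)^2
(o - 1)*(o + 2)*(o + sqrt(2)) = o^3 + o^2 + sqrt(2)*o^2 - 2*o + sqrt(2)*o - 2*sqrt(2)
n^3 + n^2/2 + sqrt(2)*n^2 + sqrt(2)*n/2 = n*(n + 1/2)*(n + sqrt(2))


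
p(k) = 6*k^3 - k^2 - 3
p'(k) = 18*k^2 - 2*k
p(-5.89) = -1263.71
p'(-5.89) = 636.24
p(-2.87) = -153.08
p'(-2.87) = 154.00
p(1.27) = 7.68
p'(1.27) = 26.49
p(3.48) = 237.75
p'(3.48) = 211.03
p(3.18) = 179.83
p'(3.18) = 175.66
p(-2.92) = -160.91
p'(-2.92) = 159.32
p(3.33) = 207.47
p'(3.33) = 192.94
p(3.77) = 304.28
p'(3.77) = 248.29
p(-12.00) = -10515.00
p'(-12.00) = 2616.00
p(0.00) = -3.00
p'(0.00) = 0.00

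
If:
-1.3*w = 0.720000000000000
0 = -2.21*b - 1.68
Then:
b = -0.76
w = -0.55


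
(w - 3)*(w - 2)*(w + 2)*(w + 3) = w^4 - 13*w^2 + 36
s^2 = s^2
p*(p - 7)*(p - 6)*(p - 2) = p^4 - 15*p^3 + 68*p^2 - 84*p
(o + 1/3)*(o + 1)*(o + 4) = o^3 + 16*o^2/3 + 17*o/3 + 4/3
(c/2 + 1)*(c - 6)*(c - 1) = c^3/2 - 5*c^2/2 - 4*c + 6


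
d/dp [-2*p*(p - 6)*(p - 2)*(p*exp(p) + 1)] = -2*p^4*exp(p) + 8*p^3*exp(p) + 24*p^2*exp(p) - 6*p^2 - 48*p*exp(p) + 32*p - 24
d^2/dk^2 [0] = 0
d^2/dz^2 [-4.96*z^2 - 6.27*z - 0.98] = -9.92000000000000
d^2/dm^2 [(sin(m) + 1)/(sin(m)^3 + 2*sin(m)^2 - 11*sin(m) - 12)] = (-4*sin(m)^4 - 3*sin(m)^3 - 43*sin(m)^2 - 6*sin(m) + 26)/((sin(m) - 3)^3*(sin(m) + 4)^3)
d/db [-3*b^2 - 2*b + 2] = -6*b - 2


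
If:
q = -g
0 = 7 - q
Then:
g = -7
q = 7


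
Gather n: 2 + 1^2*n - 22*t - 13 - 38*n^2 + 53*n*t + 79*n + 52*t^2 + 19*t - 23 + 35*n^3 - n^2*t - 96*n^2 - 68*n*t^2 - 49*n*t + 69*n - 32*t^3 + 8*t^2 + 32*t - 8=35*n^3 + n^2*(-t - 134) + n*(-68*t^2 + 4*t + 149) - 32*t^3 + 60*t^2 + 29*t - 42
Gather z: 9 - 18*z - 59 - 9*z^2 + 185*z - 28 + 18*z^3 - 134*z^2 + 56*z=18*z^3 - 143*z^2 + 223*z - 78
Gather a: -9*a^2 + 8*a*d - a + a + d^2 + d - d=-9*a^2 + 8*a*d + d^2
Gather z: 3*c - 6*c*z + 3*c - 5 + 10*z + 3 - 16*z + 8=6*c + z*(-6*c - 6) + 6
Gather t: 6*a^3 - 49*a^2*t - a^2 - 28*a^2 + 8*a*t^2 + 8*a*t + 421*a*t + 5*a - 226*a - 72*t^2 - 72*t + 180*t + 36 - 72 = 6*a^3 - 29*a^2 - 221*a + t^2*(8*a - 72) + t*(-49*a^2 + 429*a + 108) - 36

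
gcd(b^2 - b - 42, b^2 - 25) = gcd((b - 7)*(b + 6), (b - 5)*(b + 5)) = 1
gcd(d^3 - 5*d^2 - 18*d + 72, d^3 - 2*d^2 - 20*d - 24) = d - 6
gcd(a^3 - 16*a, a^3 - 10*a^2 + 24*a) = a^2 - 4*a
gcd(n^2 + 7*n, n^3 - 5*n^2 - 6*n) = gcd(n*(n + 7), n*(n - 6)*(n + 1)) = n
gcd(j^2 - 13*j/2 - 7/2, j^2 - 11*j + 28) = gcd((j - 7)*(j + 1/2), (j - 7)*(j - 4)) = j - 7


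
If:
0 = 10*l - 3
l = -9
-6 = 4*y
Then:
No Solution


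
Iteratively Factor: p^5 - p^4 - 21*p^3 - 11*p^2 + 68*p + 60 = (p + 1)*(p^4 - 2*p^3 - 19*p^2 + 8*p + 60) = (p - 5)*(p + 1)*(p^3 + 3*p^2 - 4*p - 12) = (p - 5)*(p + 1)*(p + 3)*(p^2 - 4) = (p - 5)*(p + 1)*(p + 2)*(p + 3)*(p - 2)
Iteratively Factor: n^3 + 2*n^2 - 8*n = (n + 4)*(n^2 - 2*n) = n*(n + 4)*(n - 2)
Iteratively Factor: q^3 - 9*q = (q)*(q^2 - 9) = q*(q + 3)*(q - 3)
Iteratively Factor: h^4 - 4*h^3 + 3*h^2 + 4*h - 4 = (h - 2)*(h^3 - 2*h^2 - h + 2) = (h - 2)*(h - 1)*(h^2 - h - 2) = (h - 2)^2*(h - 1)*(h + 1)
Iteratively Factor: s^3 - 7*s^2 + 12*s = (s)*(s^2 - 7*s + 12) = s*(s - 4)*(s - 3)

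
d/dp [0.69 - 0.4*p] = -0.400000000000000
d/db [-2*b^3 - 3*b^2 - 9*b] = -6*b^2 - 6*b - 9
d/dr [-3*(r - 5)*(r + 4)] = 3 - 6*r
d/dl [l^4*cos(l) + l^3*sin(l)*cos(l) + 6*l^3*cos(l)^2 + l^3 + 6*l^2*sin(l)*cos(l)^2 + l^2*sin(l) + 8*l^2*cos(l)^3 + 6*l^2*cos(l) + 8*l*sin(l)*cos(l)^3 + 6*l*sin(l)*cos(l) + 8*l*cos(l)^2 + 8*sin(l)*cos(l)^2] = -l^4*sin(l) - 6*l^3*sin(2*l) + 4*l^3*cos(l) + l^3*cos(2*l) - 12*l^2*sin(l) + 3*l^2*sin(2*l)/2 - 6*l^2*sin(3*l) + 5*l^2*cos(l)/2 + 9*l^2*cos(2*l) + 9*l^2*cos(3*l)/2 + 12*l^2 + 5*l*sin(l) - 8*l*sin(2*l) + 3*l*sin(3*l) + 24*l*cos(l) + 8*l*cos(2*l)^2 + 10*l*cos(2*l) + 4*l*cos(3*l) - 4*l + 5*sin(2*l) + sin(4*l) + 2*cos(l) + 4*cos(2*l) + 6*cos(3*l) + 4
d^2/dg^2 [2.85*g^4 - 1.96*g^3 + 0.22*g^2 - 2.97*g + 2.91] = 34.2*g^2 - 11.76*g + 0.44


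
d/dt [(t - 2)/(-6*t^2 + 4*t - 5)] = 3*(2*t^2 - 8*t + 1)/(36*t^4 - 48*t^3 + 76*t^2 - 40*t + 25)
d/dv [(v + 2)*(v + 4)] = 2*v + 6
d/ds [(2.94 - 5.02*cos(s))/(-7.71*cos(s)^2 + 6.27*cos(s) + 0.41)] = (38.7042*cos(s)^2 - 45.3348*cos(s) + 20.492)*sin(s)/(59.4441*cos(s)^4 - 96.6834*cos(s)^3 + 32.9907*cos(s)^2 + 5.1414*cos(s) + 0.1681)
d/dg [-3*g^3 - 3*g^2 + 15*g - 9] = -9*g^2 - 6*g + 15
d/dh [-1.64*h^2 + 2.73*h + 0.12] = 2.73 - 3.28*h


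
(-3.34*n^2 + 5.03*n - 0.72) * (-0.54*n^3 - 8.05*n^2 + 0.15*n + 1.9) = 1.8036*n^5 + 24.1708*n^4 - 40.6037*n^3 + 0.204500000000001*n^2 + 9.449*n - 1.368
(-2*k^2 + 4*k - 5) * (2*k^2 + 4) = -4*k^4 + 8*k^3 - 18*k^2 + 16*k - 20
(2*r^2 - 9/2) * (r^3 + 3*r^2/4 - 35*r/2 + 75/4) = 2*r^5 + 3*r^4/2 - 79*r^3/2 + 273*r^2/8 + 315*r/4 - 675/8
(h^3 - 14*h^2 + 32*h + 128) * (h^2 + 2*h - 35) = h^5 - 12*h^4 - 31*h^3 + 682*h^2 - 864*h - 4480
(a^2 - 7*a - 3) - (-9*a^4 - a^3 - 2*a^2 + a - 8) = 9*a^4 + a^3 + 3*a^2 - 8*a + 5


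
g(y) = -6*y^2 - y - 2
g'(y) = -12*y - 1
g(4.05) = -104.46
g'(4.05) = -49.60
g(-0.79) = -4.95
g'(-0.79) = 8.48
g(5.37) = -180.39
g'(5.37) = -65.44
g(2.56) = -43.88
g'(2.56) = -31.72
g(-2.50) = -37.00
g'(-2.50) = 29.00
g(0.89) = -7.64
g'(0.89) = -11.68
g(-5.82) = -199.41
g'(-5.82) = 68.84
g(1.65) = -19.98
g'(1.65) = -20.80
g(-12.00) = -854.00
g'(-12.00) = 143.00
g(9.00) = -497.00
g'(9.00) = -109.00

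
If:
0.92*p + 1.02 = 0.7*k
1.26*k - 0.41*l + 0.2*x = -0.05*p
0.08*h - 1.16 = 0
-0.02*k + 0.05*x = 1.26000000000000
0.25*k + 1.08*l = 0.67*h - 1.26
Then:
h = 14.50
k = -1.20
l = 8.11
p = -2.03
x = 24.72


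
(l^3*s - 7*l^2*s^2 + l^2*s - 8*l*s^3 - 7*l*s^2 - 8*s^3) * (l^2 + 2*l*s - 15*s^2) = l^5*s - 5*l^4*s^2 + l^4*s - 37*l^3*s^3 - 5*l^3*s^2 + 89*l^2*s^4 - 37*l^2*s^3 + 120*l*s^5 + 89*l*s^4 + 120*s^5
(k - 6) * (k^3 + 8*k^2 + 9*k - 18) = k^4 + 2*k^3 - 39*k^2 - 72*k + 108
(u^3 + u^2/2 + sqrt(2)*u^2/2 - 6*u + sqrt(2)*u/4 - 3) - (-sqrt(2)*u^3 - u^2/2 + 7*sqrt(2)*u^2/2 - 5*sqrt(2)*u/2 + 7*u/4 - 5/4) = u^3 + sqrt(2)*u^3 - 3*sqrt(2)*u^2 + u^2 - 31*u/4 + 11*sqrt(2)*u/4 - 7/4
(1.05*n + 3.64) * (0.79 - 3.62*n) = -3.801*n^2 - 12.3473*n + 2.8756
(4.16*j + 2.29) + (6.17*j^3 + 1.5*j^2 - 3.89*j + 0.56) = 6.17*j^3 + 1.5*j^2 + 0.27*j + 2.85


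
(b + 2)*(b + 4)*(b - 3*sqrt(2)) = b^3 - 3*sqrt(2)*b^2 + 6*b^2 - 18*sqrt(2)*b + 8*b - 24*sqrt(2)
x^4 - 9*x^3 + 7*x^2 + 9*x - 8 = (x - 8)*(x - 1)^2*(x + 1)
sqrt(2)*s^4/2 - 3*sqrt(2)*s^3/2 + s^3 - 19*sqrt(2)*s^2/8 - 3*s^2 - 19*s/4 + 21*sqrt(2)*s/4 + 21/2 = (s - 7/2)*(s - 3/2)*(s + 2)*(sqrt(2)*s/2 + 1)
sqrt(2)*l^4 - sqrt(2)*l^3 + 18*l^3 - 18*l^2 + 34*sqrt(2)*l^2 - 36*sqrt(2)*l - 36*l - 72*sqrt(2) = (l - 2)*(l + 3*sqrt(2))*(l + 6*sqrt(2))*(sqrt(2)*l + sqrt(2))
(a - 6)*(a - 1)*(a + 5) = a^3 - 2*a^2 - 29*a + 30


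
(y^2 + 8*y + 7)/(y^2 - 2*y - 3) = (y + 7)/(y - 3)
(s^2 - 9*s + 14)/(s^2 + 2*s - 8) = (s - 7)/(s + 4)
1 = 1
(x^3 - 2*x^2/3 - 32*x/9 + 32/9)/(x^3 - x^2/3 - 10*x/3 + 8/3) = (x - 4/3)/(x - 1)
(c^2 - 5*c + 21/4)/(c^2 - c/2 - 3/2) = (c - 7/2)/(c + 1)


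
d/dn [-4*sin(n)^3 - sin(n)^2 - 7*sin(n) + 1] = (-2*sin(n) + 6*cos(2*n) - 13)*cos(n)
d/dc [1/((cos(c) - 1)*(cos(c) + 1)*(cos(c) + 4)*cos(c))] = 2*(2*cos(c) + 6 - 1/cos(c) - 2/cos(c)^2)/((cos(c) + 4)^2*sin(c)^3)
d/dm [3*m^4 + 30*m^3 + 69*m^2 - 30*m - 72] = 12*m^3 + 90*m^2 + 138*m - 30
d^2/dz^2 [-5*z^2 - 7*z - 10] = -10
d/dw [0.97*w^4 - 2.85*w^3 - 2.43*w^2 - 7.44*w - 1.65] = 3.88*w^3 - 8.55*w^2 - 4.86*w - 7.44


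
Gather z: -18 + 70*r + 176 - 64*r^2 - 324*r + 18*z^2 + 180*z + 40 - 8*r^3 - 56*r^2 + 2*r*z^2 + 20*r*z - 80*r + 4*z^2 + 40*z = -8*r^3 - 120*r^2 - 334*r + z^2*(2*r + 22) + z*(20*r + 220) + 198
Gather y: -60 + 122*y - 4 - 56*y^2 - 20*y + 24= -56*y^2 + 102*y - 40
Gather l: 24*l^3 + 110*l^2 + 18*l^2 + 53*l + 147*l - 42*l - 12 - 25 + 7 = 24*l^3 + 128*l^2 + 158*l - 30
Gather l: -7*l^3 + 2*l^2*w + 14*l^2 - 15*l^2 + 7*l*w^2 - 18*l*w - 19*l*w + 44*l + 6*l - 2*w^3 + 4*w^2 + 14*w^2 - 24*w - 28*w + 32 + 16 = -7*l^3 + l^2*(2*w - 1) + l*(7*w^2 - 37*w + 50) - 2*w^3 + 18*w^2 - 52*w + 48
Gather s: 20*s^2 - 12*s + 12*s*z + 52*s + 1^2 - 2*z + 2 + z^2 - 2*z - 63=20*s^2 + s*(12*z + 40) + z^2 - 4*z - 60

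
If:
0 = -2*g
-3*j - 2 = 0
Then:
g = 0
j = -2/3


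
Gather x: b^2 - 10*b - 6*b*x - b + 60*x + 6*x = b^2 - 11*b + x*(66 - 6*b)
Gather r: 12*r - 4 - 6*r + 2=6*r - 2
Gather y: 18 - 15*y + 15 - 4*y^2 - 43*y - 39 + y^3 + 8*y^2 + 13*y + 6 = y^3 + 4*y^2 - 45*y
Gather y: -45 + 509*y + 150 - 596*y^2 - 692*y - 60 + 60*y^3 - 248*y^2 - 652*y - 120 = 60*y^3 - 844*y^2 - 835*y - 75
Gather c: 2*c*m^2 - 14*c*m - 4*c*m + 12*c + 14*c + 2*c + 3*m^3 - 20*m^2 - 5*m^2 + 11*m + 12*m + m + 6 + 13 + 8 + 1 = c*(2*m^2 - 18*m + 28) + 3*m^3 - 25*m^2 + 24*m + 28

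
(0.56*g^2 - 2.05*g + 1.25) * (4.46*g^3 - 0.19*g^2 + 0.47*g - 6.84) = 2.4976*g^5 - 9.2494*g^4 + 6.2277*g^3 - 5.0314*g^2 + 14.6095*g - 8.55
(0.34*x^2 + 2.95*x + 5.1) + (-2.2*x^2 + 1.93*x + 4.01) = -1.86*x^2 + 4.88*x + 9.11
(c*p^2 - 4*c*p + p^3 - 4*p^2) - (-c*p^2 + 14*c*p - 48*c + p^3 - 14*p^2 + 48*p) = 2*c*p^2 - 18*c*p + 48*c + 10*p^2 - 48*p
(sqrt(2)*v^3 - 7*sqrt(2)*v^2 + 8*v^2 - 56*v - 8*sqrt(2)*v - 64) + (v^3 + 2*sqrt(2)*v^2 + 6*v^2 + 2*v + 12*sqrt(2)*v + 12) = v^3 + sqrt(2)*v^3 - 5*sqrt(2)*v^2 + 14*v^2 - 54*v + 4*sqrt(2)*v - 52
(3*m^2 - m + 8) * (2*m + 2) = 6*m^3 + 4*m^2 + 14*m + 16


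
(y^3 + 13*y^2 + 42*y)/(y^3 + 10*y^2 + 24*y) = (y + 7)/(y + 4)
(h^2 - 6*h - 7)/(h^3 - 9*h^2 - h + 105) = (h + 1)/(h^2 - 2*h - 15)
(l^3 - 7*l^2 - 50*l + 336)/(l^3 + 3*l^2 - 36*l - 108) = (l^2 - l - 56)/(l^2 + 9*l + 18)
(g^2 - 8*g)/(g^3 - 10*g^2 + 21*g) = (g - 8)/(g^2 - 10*g + 21)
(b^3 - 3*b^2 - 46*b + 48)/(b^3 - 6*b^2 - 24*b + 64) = (b^2 + 5*b - 6)/(b^2 + 2*b - 8)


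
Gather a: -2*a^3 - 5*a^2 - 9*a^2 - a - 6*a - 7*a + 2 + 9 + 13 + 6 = -2*a^3 - 14*a^2 - 14*a + 30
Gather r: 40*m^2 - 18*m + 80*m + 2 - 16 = 40*m^2 + 62*m - 14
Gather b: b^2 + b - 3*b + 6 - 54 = b^2 - 2*b - 48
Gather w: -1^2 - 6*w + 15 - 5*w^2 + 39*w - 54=-5*w^2 + 33*w - 40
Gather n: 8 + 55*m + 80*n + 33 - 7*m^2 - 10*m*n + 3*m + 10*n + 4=-7*m^2 + 58*m + n*(90 - 10*m) + 45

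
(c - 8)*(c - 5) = c^2 - 13*c + 40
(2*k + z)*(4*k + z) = 8*k^2 + 6*k*z + z^2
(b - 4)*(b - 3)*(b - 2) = b^3 - 9*b^2 + 26*b - 24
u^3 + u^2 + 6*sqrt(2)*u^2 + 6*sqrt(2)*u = u*(u + 1)*(u + 6*sqrt(2))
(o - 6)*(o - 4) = o^2 - 10*o + 24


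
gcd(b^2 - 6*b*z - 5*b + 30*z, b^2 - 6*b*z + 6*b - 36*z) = -b + 6*z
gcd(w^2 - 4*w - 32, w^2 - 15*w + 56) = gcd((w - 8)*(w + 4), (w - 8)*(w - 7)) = w - 8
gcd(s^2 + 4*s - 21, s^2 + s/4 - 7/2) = 1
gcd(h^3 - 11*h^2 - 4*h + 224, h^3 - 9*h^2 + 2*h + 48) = h - 8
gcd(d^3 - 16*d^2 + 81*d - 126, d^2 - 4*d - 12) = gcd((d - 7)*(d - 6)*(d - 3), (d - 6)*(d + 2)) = d - 6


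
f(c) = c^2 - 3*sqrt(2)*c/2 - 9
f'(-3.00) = -8.12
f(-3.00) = 6.36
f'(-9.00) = -20.12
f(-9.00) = 91.09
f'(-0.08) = -2.28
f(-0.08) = -8.82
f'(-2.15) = -6.42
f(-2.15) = 0.18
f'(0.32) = -1.48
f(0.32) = -9.58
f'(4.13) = 6.14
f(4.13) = -0.70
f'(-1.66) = -5.44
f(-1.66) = -2.72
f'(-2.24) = -6.60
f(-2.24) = 0.77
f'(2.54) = 2.96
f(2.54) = -7.94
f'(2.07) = 2.02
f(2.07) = -9.11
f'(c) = 2*c - 3*sqrt(2)/2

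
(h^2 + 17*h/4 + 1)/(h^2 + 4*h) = (h + 1/4)/h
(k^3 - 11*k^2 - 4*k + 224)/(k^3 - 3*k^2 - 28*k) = (k - 8)/k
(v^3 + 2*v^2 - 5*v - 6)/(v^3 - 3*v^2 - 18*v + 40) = (v^2 + 4*v + 3)/(v^2 - v - 20)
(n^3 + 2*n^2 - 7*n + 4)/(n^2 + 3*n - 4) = n - 1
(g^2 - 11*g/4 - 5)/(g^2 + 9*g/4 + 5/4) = (g - 4)/(g + 1)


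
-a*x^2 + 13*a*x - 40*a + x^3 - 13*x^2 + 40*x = (-a + x)*(x - 8)*(x - 5)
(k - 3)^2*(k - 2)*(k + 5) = k^4 - 3*k^3 - 19*k^2 + 87*k - 90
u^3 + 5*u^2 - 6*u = u*(u - 1)*(u + 6)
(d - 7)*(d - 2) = d^2 - 9*d + 14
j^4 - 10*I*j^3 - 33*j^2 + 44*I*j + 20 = (j - 5*I)*(j - 2*I)^2*(j - I)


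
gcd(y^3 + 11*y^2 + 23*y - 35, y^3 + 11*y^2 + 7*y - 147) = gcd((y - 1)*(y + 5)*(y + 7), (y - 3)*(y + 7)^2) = y + 7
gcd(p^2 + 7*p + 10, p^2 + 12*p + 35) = p + 5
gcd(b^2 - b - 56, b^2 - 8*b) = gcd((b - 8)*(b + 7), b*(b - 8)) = b - 8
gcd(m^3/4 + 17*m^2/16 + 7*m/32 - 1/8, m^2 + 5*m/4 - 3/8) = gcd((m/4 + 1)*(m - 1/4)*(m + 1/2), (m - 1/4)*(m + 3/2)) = m - 1/4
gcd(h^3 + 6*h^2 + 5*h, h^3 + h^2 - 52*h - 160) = h + 5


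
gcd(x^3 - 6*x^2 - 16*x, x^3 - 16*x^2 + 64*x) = x^2 - 8*x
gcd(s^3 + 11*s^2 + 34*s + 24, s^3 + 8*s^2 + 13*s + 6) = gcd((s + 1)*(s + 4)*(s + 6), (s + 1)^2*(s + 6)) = s^2 + 7*s + 6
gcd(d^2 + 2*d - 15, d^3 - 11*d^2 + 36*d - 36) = d - 3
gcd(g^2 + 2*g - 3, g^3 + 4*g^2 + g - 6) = g^2 + 2*g - 3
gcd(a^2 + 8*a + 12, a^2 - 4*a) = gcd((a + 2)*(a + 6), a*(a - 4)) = 1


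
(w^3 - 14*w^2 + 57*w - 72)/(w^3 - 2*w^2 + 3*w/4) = 4*(w^3 - 14*w^2 + 57*w - 72)/(w*(4*w^2 - 8*w + 3))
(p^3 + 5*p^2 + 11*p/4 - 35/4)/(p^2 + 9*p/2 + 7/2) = (2*p^2 + 3*p - 5)/(2*(p + 1))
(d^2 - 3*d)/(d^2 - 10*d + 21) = d/(d - 7)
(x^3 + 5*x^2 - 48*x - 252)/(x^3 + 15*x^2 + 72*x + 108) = (x - 7)/(x + 3)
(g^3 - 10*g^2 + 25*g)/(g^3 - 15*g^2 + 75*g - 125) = g/(g - 5)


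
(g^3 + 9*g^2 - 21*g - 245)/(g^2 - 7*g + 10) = (g^2 + 14*g + 49)/(g - 2)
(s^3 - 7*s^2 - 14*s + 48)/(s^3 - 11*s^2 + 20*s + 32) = (s^2 + s - 6)/(s^2 - 3*s - 4)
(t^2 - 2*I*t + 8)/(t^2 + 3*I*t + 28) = (t + 2*I)/(t + 7*I)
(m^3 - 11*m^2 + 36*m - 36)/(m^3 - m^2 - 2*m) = (m^2 - 9*m + 18)/(m*(m + 1))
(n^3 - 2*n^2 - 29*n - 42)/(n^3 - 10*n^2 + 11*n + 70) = (n + 3)/(n - 5)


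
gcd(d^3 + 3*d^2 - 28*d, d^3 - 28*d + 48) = d - 4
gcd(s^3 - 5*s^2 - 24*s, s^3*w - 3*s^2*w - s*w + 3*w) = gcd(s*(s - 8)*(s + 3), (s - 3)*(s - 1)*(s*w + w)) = 1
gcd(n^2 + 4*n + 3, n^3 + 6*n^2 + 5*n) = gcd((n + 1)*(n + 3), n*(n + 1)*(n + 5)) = n + 1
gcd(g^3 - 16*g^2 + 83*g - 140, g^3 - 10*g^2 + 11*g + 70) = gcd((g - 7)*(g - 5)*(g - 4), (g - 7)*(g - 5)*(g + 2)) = g^2 - 12*g + 35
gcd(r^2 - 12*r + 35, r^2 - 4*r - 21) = r - 7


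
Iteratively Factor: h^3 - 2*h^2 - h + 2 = (h - 1)*(h^2 - h - 2) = (h - 2)*(h - 1)*(h + 1)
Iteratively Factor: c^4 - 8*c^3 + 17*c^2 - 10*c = (c - 2)*(c^3 - 6*c^2 + 5*c) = (c - 2)*(c - 1)*(c^2 - 5*c) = (c - 5)*(c - 2)*(c - 1)*(c)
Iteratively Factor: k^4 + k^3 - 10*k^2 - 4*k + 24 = (k + 2)*(k^3 - k^2 - 8*k + 12) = (k - 2)*(k + 2)*(k^2 + k - 6) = (k - 2)*(k + 2)*(k + 3)*(k - 2)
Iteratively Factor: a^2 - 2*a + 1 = (a - 1)*(a - 1)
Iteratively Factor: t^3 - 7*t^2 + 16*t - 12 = (t - 3)*(t^2 - 4*t + 4) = (t - 3)*(t - 2)*(t - 2)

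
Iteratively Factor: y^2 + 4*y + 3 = (y + 3)*(y + 1)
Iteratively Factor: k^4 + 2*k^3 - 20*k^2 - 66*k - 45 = (k + 3)*(k^3 - k^2 - 17*k - 15) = (k - 5)*(k + 3)*(k^2 + 4*k + 3) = (k - 5)*(k + 3)^2*(k + 1)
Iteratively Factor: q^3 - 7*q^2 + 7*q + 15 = (q + 1)*(q^2 - 8*q + 15) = (q - 3)*(q + 1)*(q - 5)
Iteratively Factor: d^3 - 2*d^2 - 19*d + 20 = (d - 1)*(d^2 - d - 20) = (d - 5)*(d - 1)*(d + 4)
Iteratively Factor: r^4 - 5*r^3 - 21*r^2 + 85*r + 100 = (r + 4)*(r^3 - 9*r^2 + 15*r + 25) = (r - 5)*(r + 4)*(r^2 - 4*r - 5) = (r - 5)*(r + 1)*(r + 4)*(r - 5)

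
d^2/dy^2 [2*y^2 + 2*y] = 4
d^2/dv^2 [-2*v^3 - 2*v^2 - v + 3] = -12*v - 4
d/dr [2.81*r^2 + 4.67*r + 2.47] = 5.62*r + 4.67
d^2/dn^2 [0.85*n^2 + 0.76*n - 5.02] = 1.70000000000000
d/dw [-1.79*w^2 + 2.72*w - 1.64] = 2.72 - 3.58*w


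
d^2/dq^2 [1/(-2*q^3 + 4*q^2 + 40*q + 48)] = 2*(-3*q^2 + 20*q - 44)/(q^7 - 10*q^6 - 12*q^5 + 248*q^4 + 304*q^3 - 2016*q^2 - 5184*q - 3456)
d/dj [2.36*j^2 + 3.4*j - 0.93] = 4.72*j + 3.4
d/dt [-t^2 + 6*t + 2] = 6 - 2*t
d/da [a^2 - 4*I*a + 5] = 2*a - 4*I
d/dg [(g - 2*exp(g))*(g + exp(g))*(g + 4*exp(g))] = 3*g^2*exp(g) + 3*g^2 - 12*g*exp(2*g) + 6*g*exp(g) - 24*exp(3*g) - 6*exp(2*g)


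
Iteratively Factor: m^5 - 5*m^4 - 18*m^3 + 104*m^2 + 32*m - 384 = (m - 3)*(m^4 - 2*m^3 - 24*m^2 + 32*m + 128) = (m - 3)*(m + 4)*(m^3 - 6*m^2 + 32) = (m - 3)*(m + 2)*(m + 4)*(m^2 - 8*m + 16) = (m - 4)*(m - 3)*(m + 2)*(m + 4)*(m - 4)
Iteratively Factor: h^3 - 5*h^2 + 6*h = (h)*(h^2 - 5*h + 6) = h*(h - 3)*(h - 2)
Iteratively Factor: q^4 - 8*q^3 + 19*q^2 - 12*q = (q)*(q^3 - 8*q^2 + 19*q - 12) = q*(q - 4)*(q^2 - 4*q + 3) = q*(q - 4)*(q - 3)*(q - 1)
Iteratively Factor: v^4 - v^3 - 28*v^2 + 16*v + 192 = (v - 4)*(v^3 + 3*v^2 - 16*v - 48) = (v - 4)^2*(v^2 + 7*v + 12) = (v - 4)^2*(v + 4)*(v + 3)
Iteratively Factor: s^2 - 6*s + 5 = (s - 1)*(s - 5)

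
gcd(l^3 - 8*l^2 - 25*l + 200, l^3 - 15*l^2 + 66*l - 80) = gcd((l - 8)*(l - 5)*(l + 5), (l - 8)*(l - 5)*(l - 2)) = l^2 - 13*l + 40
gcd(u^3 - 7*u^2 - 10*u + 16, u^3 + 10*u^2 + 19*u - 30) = u - 1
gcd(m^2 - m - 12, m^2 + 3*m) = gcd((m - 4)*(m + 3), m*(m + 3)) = m + 3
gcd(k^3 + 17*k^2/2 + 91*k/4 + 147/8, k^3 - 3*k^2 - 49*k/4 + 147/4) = k + 7/2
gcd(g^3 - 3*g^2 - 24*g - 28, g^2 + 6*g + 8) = g + 2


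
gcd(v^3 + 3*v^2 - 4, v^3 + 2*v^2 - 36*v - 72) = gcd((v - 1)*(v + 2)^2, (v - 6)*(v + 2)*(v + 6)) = v + 2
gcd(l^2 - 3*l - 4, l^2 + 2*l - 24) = l - 4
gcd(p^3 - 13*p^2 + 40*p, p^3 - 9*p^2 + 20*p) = p^2 - 5*p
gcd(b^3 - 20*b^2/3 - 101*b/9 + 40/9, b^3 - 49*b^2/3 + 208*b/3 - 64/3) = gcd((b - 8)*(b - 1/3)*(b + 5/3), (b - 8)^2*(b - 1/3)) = b^2 - 25*b/3 + 8/3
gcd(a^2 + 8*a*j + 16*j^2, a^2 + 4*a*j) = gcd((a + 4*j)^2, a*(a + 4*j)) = a + 4*j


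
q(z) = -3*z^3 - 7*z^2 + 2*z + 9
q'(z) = -9*z^2 - 14*z + 2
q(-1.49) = 0.40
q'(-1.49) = 2.88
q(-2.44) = 6.03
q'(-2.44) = -17.42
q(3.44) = -189.08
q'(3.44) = -152.66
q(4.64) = -432.12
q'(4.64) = -256.73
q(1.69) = -22.09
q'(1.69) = -47.36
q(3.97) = -281.10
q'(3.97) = -195.43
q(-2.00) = 1.00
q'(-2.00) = -6.00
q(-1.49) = 0.40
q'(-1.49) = 2.88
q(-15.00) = 8529.00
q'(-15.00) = -1813.00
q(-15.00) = 8529.00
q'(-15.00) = -1813.00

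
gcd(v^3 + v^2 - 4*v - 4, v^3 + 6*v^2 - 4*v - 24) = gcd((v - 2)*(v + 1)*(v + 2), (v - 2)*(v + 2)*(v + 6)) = v^2 - 4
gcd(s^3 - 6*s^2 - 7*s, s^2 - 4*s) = s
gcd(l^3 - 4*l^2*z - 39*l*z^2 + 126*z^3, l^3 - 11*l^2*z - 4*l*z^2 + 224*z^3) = -l + 7*z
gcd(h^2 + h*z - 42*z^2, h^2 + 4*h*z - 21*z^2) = h + 7*z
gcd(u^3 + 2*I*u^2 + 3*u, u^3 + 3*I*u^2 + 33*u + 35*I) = 1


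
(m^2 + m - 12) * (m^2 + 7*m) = m^4 + 8*m^3 - 5*m^2 - 84*m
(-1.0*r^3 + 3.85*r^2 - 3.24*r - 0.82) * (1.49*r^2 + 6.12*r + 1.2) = -1.49*r^5 - 0.3835*r^4 + 17.5344*r^3 - 16.4306*r^2 - 8.9064*r - 0.984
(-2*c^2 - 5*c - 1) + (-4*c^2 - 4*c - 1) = -6*c^2 - 9*c - 2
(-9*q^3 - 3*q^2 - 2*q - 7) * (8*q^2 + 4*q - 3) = -72*q^5 - 60*q^4 - q^3 - 55*q^2 - 22*q + 21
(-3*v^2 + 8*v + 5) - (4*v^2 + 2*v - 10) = -7*v^2 + 6*v + 15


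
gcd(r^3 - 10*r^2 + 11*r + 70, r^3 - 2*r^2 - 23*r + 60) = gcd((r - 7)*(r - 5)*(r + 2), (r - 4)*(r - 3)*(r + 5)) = 1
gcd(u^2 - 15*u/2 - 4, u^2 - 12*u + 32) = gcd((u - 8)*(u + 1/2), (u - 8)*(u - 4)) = u - 8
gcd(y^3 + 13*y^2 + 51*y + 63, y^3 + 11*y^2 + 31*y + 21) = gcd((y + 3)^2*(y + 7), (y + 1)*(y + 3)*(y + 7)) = y^2 + 10*y + 21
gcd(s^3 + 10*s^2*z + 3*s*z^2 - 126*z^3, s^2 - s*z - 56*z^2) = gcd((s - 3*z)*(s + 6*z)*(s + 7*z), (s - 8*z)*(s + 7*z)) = s + 7*z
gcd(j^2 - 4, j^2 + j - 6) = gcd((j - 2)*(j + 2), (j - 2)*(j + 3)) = j - 2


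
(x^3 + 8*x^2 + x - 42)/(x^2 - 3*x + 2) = (x^2 + 10*x + 21)/(x - 1)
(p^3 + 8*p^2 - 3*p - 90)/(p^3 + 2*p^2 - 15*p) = (p + 6)/p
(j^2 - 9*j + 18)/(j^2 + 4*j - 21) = (j - 6)/(j + 7)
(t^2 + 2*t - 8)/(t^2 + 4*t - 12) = (t + 4)/(t + 6)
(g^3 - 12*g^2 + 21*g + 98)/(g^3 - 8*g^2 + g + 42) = (g - 7)/(g - 3)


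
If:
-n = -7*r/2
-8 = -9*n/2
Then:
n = 16/9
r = 32/63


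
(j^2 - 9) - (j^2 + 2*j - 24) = 15 - 2*j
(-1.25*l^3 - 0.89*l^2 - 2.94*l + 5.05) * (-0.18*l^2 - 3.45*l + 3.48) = 0.225*l^5 + 4.4727*l^4 - 0.7503*l^3 + 6.1368*l^2 - 27.6537*l + 17.574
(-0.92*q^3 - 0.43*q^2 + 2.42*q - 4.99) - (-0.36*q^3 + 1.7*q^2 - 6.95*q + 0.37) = -0.56*q^3 - 2.13*q^2 + 9.37*q - 5.36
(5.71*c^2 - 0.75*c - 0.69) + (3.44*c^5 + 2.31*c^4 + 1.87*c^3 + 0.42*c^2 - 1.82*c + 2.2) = 3.44*c^5 + 2.31*c^4 + 1.87*c^3 + 6.13*c^2 - 2.57*c + 1.51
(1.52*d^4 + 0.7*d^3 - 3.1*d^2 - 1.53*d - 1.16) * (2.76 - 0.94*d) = -1.4288*d^5 + 3.5372*d^4 + 4.846*d^3 - 7.1178*d^2 - 3.1324*d - 3.2016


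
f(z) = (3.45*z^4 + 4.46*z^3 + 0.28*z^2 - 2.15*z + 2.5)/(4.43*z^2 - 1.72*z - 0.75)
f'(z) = (1.72 - 8.86*z)*(3.45*z^4 + 4.46*z^3 + 0.28*z^2 - 2.15*z + 2.5)/(4.43*z^2 - 1.72*z - 0.75)^2 + (13.8*z^3 + 13.38*z^2 + 0.56*z - 2.15)/(4.43*z^2 - 1.72*z - 0.75)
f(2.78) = 10.47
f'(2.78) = 5.55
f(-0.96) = 0.76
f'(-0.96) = 1.05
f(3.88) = 17.56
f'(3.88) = 7.32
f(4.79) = 24.88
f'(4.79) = 8.76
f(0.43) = -3.13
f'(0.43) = -12.24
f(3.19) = 12.89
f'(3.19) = 6.22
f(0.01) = -3.23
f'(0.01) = 9.67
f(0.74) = 9.69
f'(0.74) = -88.48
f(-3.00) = 3.85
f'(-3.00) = -3.32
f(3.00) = 11.73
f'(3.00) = 5.92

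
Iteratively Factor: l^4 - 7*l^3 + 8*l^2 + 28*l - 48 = (l - 4)*(l^3 - 3*l^2 - 4*l + 12) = (l - 4)*(l - 3)*(l^2 - 4) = (l - 4)*(l - 3)*(l + 2)*(l - 2)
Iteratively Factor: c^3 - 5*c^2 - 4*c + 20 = (c - 2)*(c^2 - 3*c - 10) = (c - 2)*(c + 2)*(c - 5)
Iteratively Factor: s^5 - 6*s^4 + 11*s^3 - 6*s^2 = (s - 2)*(s^4 - 4*s^3 + 3*s^2) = (s - 2)*(s - 1)*(s^3 - 3*s^2) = s*(s - 2)*(s - 1)*(s^2 - 3*s) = s*(s - 3)*(s - 2)*(s - 1)*(s)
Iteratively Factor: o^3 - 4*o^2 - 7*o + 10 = (o - 1)*(o^2 - 3*o - 10) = (o - 1)*(o + 2)*(o - 5)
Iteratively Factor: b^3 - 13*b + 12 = (b - 1)*(b^2 + b - 12) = (b - 3)*(b - 1)*(b + 4)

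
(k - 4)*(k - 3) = k^2 - 7*k + 12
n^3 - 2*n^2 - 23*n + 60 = (n - 4)*(n - 3)*(n + 5)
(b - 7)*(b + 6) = b^2 - b - 42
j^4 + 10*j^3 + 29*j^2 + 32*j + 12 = (j + 1)^2*(j + 2)*(j + 6)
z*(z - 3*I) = z^2 - 3*I*z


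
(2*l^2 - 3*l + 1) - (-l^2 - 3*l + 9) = 3*l^2 - 8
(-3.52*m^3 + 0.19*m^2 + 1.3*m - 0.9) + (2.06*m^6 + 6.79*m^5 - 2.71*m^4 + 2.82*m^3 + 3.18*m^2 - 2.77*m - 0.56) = 2.06*m^6 + 6.79*m^5 - 2.71*m^4 - 0.7*m^3 + 3.37*m^2 - 1.47*m - 1.46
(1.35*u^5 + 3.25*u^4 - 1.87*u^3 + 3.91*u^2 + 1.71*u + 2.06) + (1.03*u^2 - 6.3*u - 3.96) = 1.35*u^5 + 3.25*u^4 - 1.87*u^3 + 4.94*u^2 - 4.59*u - 1.9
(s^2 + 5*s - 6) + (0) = s^2 + 5*s - 6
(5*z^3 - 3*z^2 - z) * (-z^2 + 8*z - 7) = -5*z^5 + 43*z^4 - 58*z^3 + 13*z^2 + 7*z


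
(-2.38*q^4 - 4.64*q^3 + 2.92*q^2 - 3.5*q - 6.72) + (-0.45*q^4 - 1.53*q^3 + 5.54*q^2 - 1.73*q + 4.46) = -2.83*q^4 - 6.17*q^3 + 8.46*q^2 - 5.23*q - 2.26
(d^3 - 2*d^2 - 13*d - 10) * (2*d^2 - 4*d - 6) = 2*d^5 - 8*d^4 - 24*d^3 + 44*d^2 + 118*d + 60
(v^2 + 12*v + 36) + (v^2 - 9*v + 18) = 2*v^2 + 3*v + 54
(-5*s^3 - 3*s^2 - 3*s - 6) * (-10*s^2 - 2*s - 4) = 50*s^5 + 40*s^4 + 56*s^3 + 78*s^2 + 24*s + 24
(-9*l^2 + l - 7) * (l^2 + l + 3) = -9*l^4 - 8*l^3 - 33*l^2 - 4*l - 21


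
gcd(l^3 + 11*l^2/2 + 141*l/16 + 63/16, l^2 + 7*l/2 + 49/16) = l + 7/4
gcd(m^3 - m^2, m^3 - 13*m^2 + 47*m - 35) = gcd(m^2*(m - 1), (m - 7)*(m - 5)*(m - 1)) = m - 1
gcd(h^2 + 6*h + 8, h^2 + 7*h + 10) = h + 2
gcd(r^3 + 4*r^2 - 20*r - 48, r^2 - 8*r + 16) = r - 4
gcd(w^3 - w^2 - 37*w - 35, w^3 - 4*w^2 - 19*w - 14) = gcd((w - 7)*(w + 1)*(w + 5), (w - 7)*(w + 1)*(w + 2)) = w^2 - 6*w - 7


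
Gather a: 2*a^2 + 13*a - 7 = 2*a^2 + 13*a - 7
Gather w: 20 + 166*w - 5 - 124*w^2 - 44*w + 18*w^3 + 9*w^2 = 18*w^3 - 115*w^2 + 122*w + 15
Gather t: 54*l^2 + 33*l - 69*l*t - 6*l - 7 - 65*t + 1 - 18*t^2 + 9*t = 54*l^2 + 27*l - 18*t^2 + t*(-69*l - 56) - 6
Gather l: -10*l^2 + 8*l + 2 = -10*l^2 + 8*l + 2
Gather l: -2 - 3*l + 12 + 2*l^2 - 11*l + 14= 2*l^2 - 14*l + 24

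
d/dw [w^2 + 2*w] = 2*w + 2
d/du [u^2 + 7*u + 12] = 2*u + 7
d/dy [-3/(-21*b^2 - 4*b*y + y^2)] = 6*(-2*b + y)/(21*b^2 + 4*b*y - y^2)^2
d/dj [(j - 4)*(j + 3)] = 2*j - 1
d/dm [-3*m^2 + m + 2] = 1 - 6*m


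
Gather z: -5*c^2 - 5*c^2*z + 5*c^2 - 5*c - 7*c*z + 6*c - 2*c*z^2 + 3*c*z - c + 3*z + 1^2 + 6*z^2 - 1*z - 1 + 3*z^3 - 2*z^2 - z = 3*z^3 + z^2*(4 - 2*c) + z*(-5*c^2 - 4*c + 1)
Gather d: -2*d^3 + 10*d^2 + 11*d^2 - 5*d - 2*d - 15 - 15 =-2*d^3 + 21*d^2 - 7*d - 30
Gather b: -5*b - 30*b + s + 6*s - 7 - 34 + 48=-35*b + 7*s + 7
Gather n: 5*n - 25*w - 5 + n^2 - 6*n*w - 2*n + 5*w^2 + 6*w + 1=n^2 + n*(3 - 6*w) + 5*w^2 - 19*w - 4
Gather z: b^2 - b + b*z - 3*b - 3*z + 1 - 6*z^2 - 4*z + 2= b^2 - 4*b - 6*z^2 + z*(b - 7) + 3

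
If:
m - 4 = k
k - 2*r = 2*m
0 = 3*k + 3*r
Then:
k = 8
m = 12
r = -8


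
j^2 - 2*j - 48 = (j - 8)*(j + 6)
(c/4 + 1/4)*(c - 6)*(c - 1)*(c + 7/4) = c^4/4 - 17*c^3/16 - 23*c^2/8 + 17*c/16 + 21/8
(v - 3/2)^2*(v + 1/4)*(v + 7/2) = v^4 + 3*v^3/4 - 65*v^2/8 + 93*v/16 + 63/32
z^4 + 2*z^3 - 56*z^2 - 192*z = z*(z - 8)*(z + 4)*(z + 6)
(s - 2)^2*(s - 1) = s^3 - 5*s^2 + 8*s - 4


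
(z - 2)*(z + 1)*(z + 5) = z^3 + 4*z^2 - 7*z - 10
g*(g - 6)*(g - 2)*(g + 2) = g^4 - 6*g^3 - 4*g^2 + 24*g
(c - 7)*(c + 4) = c^2 - 3*c - 28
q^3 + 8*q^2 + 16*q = q*(q + 4)^2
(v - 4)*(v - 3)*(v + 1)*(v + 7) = v^4 + v^3 - 37*v^2 + 47*v + 84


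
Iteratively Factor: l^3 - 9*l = (l - 3)*(l^2 + 3*l) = l*(l - 3)*(l + 3)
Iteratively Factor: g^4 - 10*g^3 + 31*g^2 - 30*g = (g - 5)*(g^3 - 5*g^2 + 6*g) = (g - 5)*(g - 2)*(g^2 - 3*g) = (g - 5)*(g - 3)*(g - 2)*(g)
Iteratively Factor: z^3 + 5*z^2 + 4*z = (z + 4)*(z^2 + z) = z*(z + 4)*(z + 1)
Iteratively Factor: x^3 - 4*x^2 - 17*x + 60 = (x + 4)*(x^2 - 8*x + 15) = (x - 3)*(x + 4)*(x - 5)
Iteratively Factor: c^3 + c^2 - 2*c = (c - 1)*(c^2 + 2*c) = c*(c - 1)*(c + 2)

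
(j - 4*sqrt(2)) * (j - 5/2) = j^2 - 4*sqrt(2)*j - 5*j/2 + 10*sqrt(2)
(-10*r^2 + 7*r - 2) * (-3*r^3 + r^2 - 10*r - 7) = 30*r^5 - 31*r^4 + 113*r^3 - 2*r^2 - 29*r + 14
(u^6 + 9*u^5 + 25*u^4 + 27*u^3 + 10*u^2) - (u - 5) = u^6 + 9*u^5 + 25*u^4 + 27*u^3 + 10*u^2 - u + 5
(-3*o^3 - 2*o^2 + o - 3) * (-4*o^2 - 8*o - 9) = 12*o^5 + 32*o^4 + 39*o^3 + 22*o^2 + 15*o + 27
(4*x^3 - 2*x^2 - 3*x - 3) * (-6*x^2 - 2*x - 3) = -24*x^5 + 4*x^4 + 10*x^3 + 30*x^2 + 15*x + 9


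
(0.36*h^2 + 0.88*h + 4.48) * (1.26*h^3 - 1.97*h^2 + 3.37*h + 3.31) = 0.4536*h^5 + 0.3996*h^4 + 5.1244*h^3 - 4.6684*h^2 + 18.0104*h + 14.8288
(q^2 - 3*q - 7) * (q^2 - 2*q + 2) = q^4 - 5*q^3 + q^2 + 8*q - 14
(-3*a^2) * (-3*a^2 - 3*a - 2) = 9*a^4 + 9*a^3 + 6*a^2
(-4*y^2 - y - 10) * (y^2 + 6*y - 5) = -4*y^4 - 25*y^3 + 4*y^2 - 55*y + 50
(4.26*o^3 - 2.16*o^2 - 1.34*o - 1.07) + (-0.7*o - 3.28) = 4.26*o^3 - 2.16*o^2 - 2.04*o - 4.35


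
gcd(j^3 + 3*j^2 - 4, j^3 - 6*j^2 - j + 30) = j + 2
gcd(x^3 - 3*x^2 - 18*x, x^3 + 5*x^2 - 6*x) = x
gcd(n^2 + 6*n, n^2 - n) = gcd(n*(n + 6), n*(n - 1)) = n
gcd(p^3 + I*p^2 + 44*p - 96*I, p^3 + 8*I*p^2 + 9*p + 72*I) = p^2 + 5*I*p + 24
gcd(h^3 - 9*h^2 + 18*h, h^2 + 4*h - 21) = h - 3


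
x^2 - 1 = (x - 1)*(x + 1)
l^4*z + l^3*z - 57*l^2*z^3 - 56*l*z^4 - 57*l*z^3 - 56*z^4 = (l - 8*z)*(l + z)*(l + 7*z)*(l*z + z)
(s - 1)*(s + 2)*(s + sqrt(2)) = s^3 + s^2 + sqrt(2)*s^2 - 2*s + sqrt(2)*s - 2*sqrt(2)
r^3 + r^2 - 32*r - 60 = (r - 6)*(r + 2)*(r + 5)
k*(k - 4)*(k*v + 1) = k^3*v - 4*k^2*v + k^2 - 4*k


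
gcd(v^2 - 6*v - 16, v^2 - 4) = v + 2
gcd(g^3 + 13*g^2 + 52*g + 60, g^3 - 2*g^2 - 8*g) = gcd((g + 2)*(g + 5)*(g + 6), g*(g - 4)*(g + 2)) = g + 2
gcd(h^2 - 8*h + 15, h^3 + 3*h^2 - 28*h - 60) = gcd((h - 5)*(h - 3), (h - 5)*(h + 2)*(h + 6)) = h - 5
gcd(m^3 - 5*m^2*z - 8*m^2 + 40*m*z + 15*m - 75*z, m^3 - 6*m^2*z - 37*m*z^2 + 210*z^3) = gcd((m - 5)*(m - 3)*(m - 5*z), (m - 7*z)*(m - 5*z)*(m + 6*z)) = -m + 5*z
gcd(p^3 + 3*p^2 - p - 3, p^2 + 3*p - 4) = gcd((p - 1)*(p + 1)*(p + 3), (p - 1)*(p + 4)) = p - 1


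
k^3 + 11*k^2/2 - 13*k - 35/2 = (k - 5/2)*(k + 1)*(k + 7)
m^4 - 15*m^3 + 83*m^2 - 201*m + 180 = (m - 5)*(m - 4)*(m - 3)^2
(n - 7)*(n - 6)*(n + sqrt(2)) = n^3 - 13*n^2 + sqrt(2)*n^2 - 13*sqrt(2)*n + 42*n + 42*sqrt(2)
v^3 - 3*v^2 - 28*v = v*(v - 7)*(v + 4)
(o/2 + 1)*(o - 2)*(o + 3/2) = o^3/2 + 3*o^2/4 - 2*o - 3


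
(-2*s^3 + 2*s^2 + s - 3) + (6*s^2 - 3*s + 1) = -2*s^3 + 8*s^2 - 2*s - 2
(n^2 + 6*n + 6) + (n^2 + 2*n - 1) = 2*n^2 + 8*n + 5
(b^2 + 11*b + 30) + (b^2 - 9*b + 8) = 2*b^2 + 2*b + 38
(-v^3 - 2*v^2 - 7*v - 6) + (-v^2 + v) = -v^3 - 3*v^2 - 6*v - 6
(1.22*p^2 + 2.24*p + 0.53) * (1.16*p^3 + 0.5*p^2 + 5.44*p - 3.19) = 1.4152*p^5 + 3.2084*p^4 + 8.3716*p^3 + 8.5588*p^2 - 4.2624*p - 1.6907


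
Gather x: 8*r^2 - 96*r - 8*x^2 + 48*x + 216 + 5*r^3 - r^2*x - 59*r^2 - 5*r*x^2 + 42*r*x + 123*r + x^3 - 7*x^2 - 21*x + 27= 5*r^3 - 51*r^2 + 27*r + x^3 + x^2*(-5*r - 15) + x*(-r^2 + 42*r + 27) + 243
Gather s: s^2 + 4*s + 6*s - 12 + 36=s^2 + 10*s + 24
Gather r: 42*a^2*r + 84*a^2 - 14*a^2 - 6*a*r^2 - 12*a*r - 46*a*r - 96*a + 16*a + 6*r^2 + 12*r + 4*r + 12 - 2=70*a^2 - 80*a + r^2*(6 - 6*a) + r*(42*a^2 - 58*a + 16) + 10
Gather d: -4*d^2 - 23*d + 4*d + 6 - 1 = -4*d^2 - 19*d + 5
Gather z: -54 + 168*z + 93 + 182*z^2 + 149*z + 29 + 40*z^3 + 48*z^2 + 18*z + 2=40*z^3 + 230*z^2 + 335*z + 70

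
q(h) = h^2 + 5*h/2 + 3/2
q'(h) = 2*h + 5/2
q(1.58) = 7.95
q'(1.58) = 5.66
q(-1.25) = -0.06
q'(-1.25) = 0.00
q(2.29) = 12.47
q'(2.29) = 7.08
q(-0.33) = 0.78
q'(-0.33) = 1.84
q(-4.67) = 11.63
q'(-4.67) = -6.84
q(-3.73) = 6.09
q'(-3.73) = -4.96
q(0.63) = 3.47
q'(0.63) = 3.76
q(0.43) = 2.76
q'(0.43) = 3.36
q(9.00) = 105.00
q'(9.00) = 20.50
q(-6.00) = 22.50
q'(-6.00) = -9.50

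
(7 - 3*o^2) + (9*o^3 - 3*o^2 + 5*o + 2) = 9*o^3 - 6*o^2 + 5*o + 9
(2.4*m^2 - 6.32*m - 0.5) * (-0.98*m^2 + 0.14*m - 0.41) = -2.352*m^4 + 6.5296*m^3 - 1.3788*m^2 + 2.5212*m + 0.205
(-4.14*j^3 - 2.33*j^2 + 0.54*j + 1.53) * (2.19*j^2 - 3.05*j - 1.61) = -9.0666*j^5 + 7.5243*j^4 + 14.9545*j^3 + 5.455*j^2 - 5.5359*j - 2.4633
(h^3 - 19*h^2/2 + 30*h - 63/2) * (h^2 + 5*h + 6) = h^5 - 9*h^4/2 - 23*h^3/2 + 123*h^2/2 + 45*h/2 - 189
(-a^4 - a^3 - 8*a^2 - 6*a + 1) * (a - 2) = -a^5 + a^4 - 6*a^3 + 10*a^2 + 13*a - 2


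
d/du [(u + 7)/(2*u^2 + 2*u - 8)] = (u^2 + u - (u + 7)*(2*u + 1) - 4)/(2*(u^2 + u - 4)^2)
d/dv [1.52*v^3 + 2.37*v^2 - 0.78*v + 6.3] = 4.56*v^2 + 4.74*v - 0.78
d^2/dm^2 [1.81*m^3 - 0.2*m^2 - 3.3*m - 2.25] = 10.86*m - 0.4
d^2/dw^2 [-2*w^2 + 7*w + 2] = -4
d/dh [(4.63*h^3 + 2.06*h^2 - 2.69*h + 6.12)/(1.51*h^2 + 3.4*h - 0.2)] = (6.9913*h^4 + 31.484*h^3 + 8.2879*h^2 - 19.3064*h - 20.27)/(2.2801*h^4 + 10.268*h^3 + 10.956*h^2 - 1.36*h + 0.04)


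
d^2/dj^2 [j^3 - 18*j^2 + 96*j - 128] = 6*j - 36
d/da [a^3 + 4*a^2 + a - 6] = 3*a^2 + 8*a + 1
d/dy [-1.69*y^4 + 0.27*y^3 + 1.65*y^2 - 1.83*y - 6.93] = -6.76*y^3 + 0.81*y^2 + 3.3*y - 1.83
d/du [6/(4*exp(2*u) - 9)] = -48*exp(2*u)/(4*exp(2*u) - 9)^2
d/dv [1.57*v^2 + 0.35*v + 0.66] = 3.14*v + 0.35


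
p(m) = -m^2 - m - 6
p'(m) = -2*m - 1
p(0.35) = -6.47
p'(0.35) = -1.70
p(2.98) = -17.86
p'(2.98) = -6.96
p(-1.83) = -7.52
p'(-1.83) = 2.66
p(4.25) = -28.31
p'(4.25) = -9.50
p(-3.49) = -14.69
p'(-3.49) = 5.98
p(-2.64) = -10.33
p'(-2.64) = 4.28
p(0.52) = -6.79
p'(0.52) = -2.04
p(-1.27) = -6.34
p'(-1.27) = 1.54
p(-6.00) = -36.00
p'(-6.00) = 11.00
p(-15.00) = -216.00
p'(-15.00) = 29.00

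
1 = 1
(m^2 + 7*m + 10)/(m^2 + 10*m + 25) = (m + 2)/(m + 5)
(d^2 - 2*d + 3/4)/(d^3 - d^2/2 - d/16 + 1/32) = 8*(2*d - 3)/(16*d^2 - 1)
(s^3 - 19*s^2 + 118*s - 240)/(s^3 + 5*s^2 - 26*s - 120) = (s^2 - 14*s + 48)/(s^2 + 10*s + 24)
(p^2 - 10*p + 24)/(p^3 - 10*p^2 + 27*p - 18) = (p - 4)/(p^2 - 4*p + 3)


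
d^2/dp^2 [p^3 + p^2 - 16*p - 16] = 6*p + 2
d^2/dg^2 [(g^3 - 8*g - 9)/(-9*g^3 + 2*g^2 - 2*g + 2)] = 4*(-9*g^6 + 999*g^5 + 1917*g^4 - 704*g^3 + 735*g^2 + 135*g + 16)/(729*g^9 - 486*g^8 + 594*g^7 - 710*g^6 + 348*g^5 - 264*g^4 + 164*g^3 - 48*g^2 + 24*g - 8)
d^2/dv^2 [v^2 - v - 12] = 2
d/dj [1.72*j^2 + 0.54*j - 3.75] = 3.44*j + 0.54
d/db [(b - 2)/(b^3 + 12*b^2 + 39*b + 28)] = (b^3 + 12*b^2 + 39*b - 3*(b - 2)*(b^2 + 8*b + 13) + 28)/(b^3 + 12*b^2 + 39*b + 28)^2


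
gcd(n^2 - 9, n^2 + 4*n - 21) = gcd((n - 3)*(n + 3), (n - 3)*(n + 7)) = n - 3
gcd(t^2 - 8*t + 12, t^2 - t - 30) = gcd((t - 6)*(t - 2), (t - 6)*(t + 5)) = t - 6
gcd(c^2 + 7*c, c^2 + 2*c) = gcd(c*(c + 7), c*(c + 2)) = c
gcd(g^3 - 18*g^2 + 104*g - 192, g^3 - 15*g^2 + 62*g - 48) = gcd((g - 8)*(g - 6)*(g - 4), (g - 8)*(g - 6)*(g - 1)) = g^2 - 14*g + 48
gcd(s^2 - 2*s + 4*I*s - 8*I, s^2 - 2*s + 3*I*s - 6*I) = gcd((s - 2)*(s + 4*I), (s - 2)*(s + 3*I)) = s - 2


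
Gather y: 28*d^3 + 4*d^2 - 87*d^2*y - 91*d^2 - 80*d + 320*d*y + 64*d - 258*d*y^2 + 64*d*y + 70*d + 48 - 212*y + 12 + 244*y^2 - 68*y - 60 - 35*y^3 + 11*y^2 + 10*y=28*d^3 - 87*d^2 + 54*d - 35*y^3 + y^2*(255 - 258*d) + y*(-87*d^2 + 384*d - 270)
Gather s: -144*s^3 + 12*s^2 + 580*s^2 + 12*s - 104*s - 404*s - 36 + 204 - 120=-144*s^3 + 592*s^2 - 496*s + 48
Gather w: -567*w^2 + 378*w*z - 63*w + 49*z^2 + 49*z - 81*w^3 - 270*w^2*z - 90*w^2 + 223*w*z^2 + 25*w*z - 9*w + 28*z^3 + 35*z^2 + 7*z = -81*w^3 + w^2*(-270*z - 657) + w*(223*z^2 + 403*z - 72) + 28*z^3 + 84*z^2 + 56*z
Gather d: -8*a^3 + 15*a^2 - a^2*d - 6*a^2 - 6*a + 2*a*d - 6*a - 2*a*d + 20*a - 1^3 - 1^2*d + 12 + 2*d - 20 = -8*a^3 + 9*a^2 + 8*a + d*(1 - a^2) - 9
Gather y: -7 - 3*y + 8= 1 - 3*y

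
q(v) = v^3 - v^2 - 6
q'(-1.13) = 6.09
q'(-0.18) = 0.46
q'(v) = 3*v^2 - 2*v = v*(3*v - 2)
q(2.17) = -0.49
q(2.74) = 7.06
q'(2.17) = 9.79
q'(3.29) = 25.89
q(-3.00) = -42.00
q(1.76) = -3.65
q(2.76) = 7.41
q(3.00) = 12.00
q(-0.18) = -6.04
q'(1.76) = 5.77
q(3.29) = 18.79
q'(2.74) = 17.04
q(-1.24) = -9.44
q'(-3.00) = 33.00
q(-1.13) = -8.72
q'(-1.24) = 7.09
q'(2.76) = 17.33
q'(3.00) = 21.00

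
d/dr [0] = 0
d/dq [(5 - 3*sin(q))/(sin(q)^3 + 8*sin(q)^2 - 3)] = (6*sin(q)^3 + 9*sin(q)^2 - 80*sin(q) + 9)*cos(q)/(sin(q)^3 + 8*sin(q)^2 - 3)^2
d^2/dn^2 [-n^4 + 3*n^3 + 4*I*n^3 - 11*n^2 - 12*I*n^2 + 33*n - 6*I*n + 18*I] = -12*n^2 + n*(18 + 24*I) - 22 - 24*I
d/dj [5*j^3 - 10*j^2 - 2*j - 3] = 15*j^2 - 20*j - 2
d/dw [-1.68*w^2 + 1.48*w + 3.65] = 1.48 - 3.36*w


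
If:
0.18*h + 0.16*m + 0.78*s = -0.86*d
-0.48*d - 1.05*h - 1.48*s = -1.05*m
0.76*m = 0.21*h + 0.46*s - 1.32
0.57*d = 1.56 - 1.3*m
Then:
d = -41.53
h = -30.43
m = 19.41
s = 48.83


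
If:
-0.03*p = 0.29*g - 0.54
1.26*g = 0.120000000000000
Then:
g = 0.10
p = 17.08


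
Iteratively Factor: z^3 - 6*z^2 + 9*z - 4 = (z - 1)*(z^2 - 5*z + 4) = (z - 1)^2*(z - 4)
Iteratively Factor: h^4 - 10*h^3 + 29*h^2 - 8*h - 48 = (h - 3)*(h^3 - 7*h^2 + 8*h + 16) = (h - 4)*(h - 3)*(h^2 - 3*h - 4) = (h - 4)*(h - 3)*(h + 1)*(h - 4)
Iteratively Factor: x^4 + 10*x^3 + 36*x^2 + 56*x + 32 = (x + 2)*(x^3 + 8*x^2 + 20*x + 16) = (x + 2)^2*(x^2 + 6*x + 8) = (x + 2)^3*(x + 4)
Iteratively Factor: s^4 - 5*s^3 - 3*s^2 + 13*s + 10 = (s + 1)*(s^3 - 6*s^2 + 3*s + 10) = (s - 2)*(s + 1)*(s^2 - 4*s - 5) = (s - 5)*(s - 2)*(s + 1)*(s + 1)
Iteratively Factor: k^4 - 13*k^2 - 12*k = (k - 4)*(k^3 + 4*k^2 + 3*k) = k*(k - 4)*(k^2 + 4*k + 3) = k*(k - 4)*(k + 1)*(k + 3)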